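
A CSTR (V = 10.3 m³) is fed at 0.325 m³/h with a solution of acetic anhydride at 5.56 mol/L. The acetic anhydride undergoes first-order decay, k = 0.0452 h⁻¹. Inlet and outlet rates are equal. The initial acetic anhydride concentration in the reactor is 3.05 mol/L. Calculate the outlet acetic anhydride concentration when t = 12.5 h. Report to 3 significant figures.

2.58 mol/L

Species balance: V dC/dt = Q C_in − Q C − k V C.
This is linear with rate a = Q/V + k = 0.076753 h⁻¹.
C_ss = Q C_in/(Q + kV) = 2.2857 mol/L; C(t) = C_ss + (C₀ − C_ss) e^(−a t).
C(12.5) = 2.2857 + (0.76428)·e^(−0.076753·12.5) = 2.2857 + (0.76428)·0.38312 = 2.5785 mol/L.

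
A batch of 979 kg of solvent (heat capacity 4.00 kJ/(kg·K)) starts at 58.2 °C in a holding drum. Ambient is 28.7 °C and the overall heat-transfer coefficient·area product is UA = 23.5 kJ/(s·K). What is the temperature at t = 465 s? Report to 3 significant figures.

M c_p dT/dt = −UA(T − T_amb).
dT/dt = (T_ss − T)/τ with T_ss = T_amb = 28.700 °C, τ = M c_p/UA = 979·4.00/23.5 = 166.64 s.
Integrating: T(t) = T_ss + (T₀ − T_ss) e^(−t/τ).
T(465) = 28.700 + (29.500)·0.061392 = 30.511 °C.

30.5 °C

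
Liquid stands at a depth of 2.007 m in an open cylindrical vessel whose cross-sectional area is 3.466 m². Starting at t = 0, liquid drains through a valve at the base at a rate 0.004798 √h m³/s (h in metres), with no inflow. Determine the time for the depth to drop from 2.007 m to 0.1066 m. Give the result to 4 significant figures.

1575 s

Accumulation of liquid (constant cross-section A): A dh/dt = −0.004798 √h.
∫ h^(−1/2) dh = −(0.004798/A) ∫ dt, giving 2√h = 2√h₀ − (0.004798/A) t.
t = 2A(√h₀ − √h)/0.004798 = 2·3.466·(√2.007 − √0.1066)/0.004798
  = 6.93200 × (1.41669 − 0.326497) / 0.004798 = 1575.07 s.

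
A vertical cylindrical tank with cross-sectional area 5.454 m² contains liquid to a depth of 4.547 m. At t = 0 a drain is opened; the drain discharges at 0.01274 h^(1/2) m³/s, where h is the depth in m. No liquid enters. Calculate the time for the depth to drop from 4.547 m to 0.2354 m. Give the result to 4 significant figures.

Accumulation of liquid (constant cross-section A): A dh/dt = −0.01274 √h.
Separate and integrate: 2(√h − √h₀) = −(0.01274/A) t.
t = 2A(√h₀ − √h)/0.01274 = 2·5.454·(√4.547 − √0.2354)/0.01274
  = 10.9080 × (2.13237 − 0.485180) / 0.01274 = 1410.32 s.

1410 s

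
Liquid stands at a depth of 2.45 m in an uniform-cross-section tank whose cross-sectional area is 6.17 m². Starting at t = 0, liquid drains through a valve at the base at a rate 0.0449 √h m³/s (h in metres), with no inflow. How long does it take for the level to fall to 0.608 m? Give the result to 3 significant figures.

216 s

Unsteady balance on liquid volume: A dh/dt = −0.0449 √h.
Separate and integrate: 2(√h − √h₀) = −(0.0449/A) t.
t = 2A(√h₀ − √h)/0.0449 = 2·6.17·(√2.45 − √0.608)/0.0449
  = 12.340 × (1.5652 − 0.77974) / 0.0449 = 215.88 s.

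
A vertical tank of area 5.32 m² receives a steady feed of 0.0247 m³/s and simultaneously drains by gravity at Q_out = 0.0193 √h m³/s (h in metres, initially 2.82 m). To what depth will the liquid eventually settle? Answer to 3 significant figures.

Mass balance (ρ constant): A dh/dt = Q_in − 0.0193 √h. At steady state dh/dt = 0:
Q_in = 0.0193 √h_ss ⇒ √h_ss = 0.0247/0.0193 = 1.2798.
h_ss = 1.2798² = 1.6379 m. (Since h₀ = 2.82 m > h_ss, the level will fall toward this value.)

1.64 m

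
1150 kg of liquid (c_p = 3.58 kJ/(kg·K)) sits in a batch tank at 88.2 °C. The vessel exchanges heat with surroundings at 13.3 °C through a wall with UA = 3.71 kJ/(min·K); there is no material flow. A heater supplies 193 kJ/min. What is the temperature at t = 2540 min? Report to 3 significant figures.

First-law balance (no shaft work): M c_p dT/dt = −UA(T − T_amb) + Q̇.
dT/dt = (T_ss − T)/τ with T_ss = T_amb + Q̇/UA = 13.3 + 193/3.71 = 65.322 °C, τ = M c_p/UA = 1150·3.58/3.71 = 1109.7 min.
Solution: T(t) = T_ss + (T₀ − T_ss) e^(−t/τ).
T(2540) = 65.322 + (22.878)·0.10138 = 67.641 °C.

67.6 °C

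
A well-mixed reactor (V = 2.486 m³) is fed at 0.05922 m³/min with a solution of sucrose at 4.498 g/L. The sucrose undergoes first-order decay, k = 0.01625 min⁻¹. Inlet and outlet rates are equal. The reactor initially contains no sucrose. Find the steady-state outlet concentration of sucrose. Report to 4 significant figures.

2.674 g/L

Accumulation = in − out − consumed: V dC/dt = Q C_in − Q C − k V C.
At steady state: 0 = Q C_in − (Q + kV) C_ss, so C_ss = Q C_in/(Q + kV).
C_ss = 0.05922·4.498/(0.05922 + 0.01625·2.486) = 0.266372/0.0996175 = 2.67394 g/L.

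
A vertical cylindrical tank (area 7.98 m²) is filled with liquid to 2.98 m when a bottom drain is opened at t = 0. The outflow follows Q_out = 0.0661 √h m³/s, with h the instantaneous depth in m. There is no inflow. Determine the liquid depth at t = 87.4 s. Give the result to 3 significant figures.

Accumulation of liquid (constant cross-section A): A dh/dt = −0.0661 √h.
∫ h^(−1/2) dh = −(0.0661/A) ∫ dt, giving 2√h = 2√h₀ − (0.0661/A) t.
√h = √2.98 − 0.0661·87.4/(2·7.98) = 1.7263 − 0.36198 = 1.3643.
h = 1.3643² = 1.8613 m.

1.86 m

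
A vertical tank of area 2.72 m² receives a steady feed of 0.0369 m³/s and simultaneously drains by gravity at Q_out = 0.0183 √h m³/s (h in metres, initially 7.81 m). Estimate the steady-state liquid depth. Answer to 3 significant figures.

A dh/dt = Q_in − 0.0183 √h. Steady state requires inflow = outflow:
Q_in = 0.0183 √h_ss ⇒ √h_ss = 0.0369/0.0183 = 2.0164.
h_ss = 2.0164² = 4.0658 m. (Since h₀ = 7.81 m > h_ss, the level will fall toward this value.)

4.07 m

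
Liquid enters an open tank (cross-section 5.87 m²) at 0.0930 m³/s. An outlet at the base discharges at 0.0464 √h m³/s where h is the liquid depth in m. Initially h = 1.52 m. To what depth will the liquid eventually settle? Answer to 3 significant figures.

Level balance: A dh/dt = 0.0930 − 0.0464 √h. Setting dh/dt = 0:
Q_in = 0.0464 √h_ss ⇒ √h_ss = 0.0930/0.0464 = 2.0043.
h_ss = 2.0043² = 4.0173 m. (Since h₀ = 1.52 m < h_ss, the level will rise toward this value.)

4.02 m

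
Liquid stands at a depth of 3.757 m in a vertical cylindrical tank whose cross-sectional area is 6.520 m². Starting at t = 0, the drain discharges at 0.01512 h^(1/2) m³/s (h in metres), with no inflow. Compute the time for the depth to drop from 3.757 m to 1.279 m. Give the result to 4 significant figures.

696.3 s

A dh/dt = −Q_out = −0.01512 √h.
∫ h^(−1/2) dh = −(0.01512/A) ∫ dt, giving 2√h = 2√h₀ − (0.01512/A) t.
t = 2A(√h₀ − √h)/0.01512 = 2·6.520·(√3.757 − √1.279)/0.01512
  = 13.0400 × (1.93830 − 1.13093) / 0.01512 = 696.303 s.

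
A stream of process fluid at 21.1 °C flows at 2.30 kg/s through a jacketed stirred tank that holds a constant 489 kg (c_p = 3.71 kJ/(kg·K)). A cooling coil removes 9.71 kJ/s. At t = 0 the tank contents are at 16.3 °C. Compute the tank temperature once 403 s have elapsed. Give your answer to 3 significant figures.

M c_p dT/dt = ṁ c_p (T_in − T) − Q̇.
Rearrange: dT/dt = (T_ss − T)/τ with τ = M/ṁ = 212.61 s and T_ss = T_in − Q̇/(ṁ c_p) = 19.962 °C.
T approaches T_ss exponentially: T(t) = T_ss + (T₀ − T_ss) e^(−t/τ).
T(403) = 19.962 + (-3.6621)·e^(−403/212.61) = 19.962 + (-3.6621)·0.15024 = 19.412 °C.

19.4 °C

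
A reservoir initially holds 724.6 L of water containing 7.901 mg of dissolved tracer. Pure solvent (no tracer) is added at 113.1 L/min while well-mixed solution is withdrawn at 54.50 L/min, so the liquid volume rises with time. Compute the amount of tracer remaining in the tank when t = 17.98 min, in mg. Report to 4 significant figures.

Let m(t) be the amount of tracer. Volume: V(t) = V₀ + (Q_in − Q_out) t = 724.6 + 58.6000 t; V(17.98) = 1778.23 L.
No tracer enters, so dm/dt = −Q_out · (m/V).
dm/m = −Q_out dt/(V₀ + 58.6000 t); integrating gives ln(m/m₀) = −(Q_out/(Q_in−Q_out)) ln(V/V₀).
m = m₀ (V₀/V)^(Q_out/(Q_in−Q_out)) = 7.901 × (724.6/1778.23)^(0.930034) = 3.42825 mg.

3.428 mg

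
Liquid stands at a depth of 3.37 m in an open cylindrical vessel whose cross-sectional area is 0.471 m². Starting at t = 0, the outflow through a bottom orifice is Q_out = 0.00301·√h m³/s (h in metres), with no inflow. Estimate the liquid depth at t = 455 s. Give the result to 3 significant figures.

A dh/dt = −Q_out = −0.00301 √h.
This is separable: 2 d(√h)/dt = −0.00301/A, so √h = √h₀ − (0.00301/(2A)) t.
√h = √3.37 − 0.00301·455/(2·0.471) = 1.8358 − 1.4539 = 0.38188.
h = 0.38188² = 0.14583 m.

0.146 m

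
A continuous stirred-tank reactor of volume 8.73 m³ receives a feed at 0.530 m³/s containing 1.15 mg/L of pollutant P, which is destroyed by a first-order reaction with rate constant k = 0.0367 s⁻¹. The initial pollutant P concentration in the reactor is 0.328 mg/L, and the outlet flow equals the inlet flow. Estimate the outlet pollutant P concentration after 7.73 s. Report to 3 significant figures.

V dC/dt = Q(C_in − C) − k V C.
This is linear with rate a = Q/V + k = 0.097410 s⁻¹.
C_ss = Q C_in/(Q + kV) = 0.71673 mg/L; C(t) = C_ss + (C₀ − C_ss) e^(−a t).
C(7.73) = 0.71673 + (-0.38873)·e^(−0.097410·7.73) = 0.71673 + (-0.38873)·0.47096 = 0.53365 mg/L.

0.534 mg/L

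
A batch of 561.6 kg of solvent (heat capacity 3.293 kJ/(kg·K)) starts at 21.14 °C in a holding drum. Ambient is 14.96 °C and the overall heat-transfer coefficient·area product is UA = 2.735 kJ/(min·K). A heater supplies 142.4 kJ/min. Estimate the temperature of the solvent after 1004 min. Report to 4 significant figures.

Unsteady energy balance on the tank contents: M c_p dT/dt = −UA(T − T_amb) + Q̇.
dT/dt = (T_ss − T)/τ with T_ss = T_amb + Q̇/UA = 14.96 + 142.4/2.735 = 67.0258 °C, τ = M c_p/UA = 561.6·3.293/2.735 = 676.179 min.
Solution: T(t) = T_ss + (T₀ − T_ss) e^(−t/τ).
T(1004) = 67.0258 + (-45.8858)·0.226544 = 56.6306 °C.

56.63 °C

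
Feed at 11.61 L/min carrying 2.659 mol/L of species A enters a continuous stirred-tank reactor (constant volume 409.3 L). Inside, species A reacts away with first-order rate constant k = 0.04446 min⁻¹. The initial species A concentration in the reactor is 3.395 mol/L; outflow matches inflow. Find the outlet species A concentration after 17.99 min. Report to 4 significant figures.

Accumulation = in − out − consumed: V dC/dt = Q C_in − Q C − k V C.
dC/dt = (Q/V) C_in − (Q/V + k) C; effective rate a = Q/V + k = 0.0283655 + 0.04446 = 0.0728255 min⁻¹.
C_ss = Q C_in/(Q + kV) = 1.03568 mol/L; C(t) = C_ss + (C₀ − C_ss) e^(−a t).
C(17.99) = 1.03568 + (2.35932)·e^(−0.0728255·17.99) = 1.03568 + (2.35932)·0.269785 = 1.67219 mol/L.

1.672 mol/L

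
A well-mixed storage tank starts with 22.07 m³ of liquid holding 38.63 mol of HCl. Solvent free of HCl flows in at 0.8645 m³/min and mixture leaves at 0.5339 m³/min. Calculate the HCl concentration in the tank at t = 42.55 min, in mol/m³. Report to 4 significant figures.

Let m(t) be the amount of HCl. Volume: V(t) = V₀ + (Q_in − Q_out) t = 22.07 + 0.330600 t; V(42.55) = 36.1370 m³.
Species balance (pure solvent in): dm/dt = −Q_out · m/V(t).
dm/m = −Q_out dt/(V₀ + 0.330600 t); integrating gives ln(m/m₀) = −(Q_out/(Q_in−Q_out)) ln(V/V₀).
m = m₀ (V₀/V)^(Q_out/(Q_in−Q_out)) = 38.63 × (22.07/36.1370)^(1.61494) = 17.4215 mol.
C = m/V = 17.4215/36.1370 = 0.482094 mol/m³.

0.4821 mol/m³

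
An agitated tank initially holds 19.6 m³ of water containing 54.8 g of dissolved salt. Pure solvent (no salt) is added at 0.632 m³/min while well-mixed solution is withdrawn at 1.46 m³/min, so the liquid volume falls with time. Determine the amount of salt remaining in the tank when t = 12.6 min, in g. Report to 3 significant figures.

14.4 g

Let m(t) be the amount of salt. Volume: V(t) = V₀ + (Q_in − Q_out) t = 19.6 − 0.82800 t; V(12.6) = 9.1672 m³.
Species balance (pure solvent in): dm/dt = −Q_out · m/V(t).
dm/m = −Q_out dt/(V₀ − 0.82800 t); integrating gives ln(m/m₀) = −(Q_out/(Q_in−Q_out)) ln(V/V₀).
m = m₀ (V₀/V)^(Q_out/(Q_in−Q_out)) = 54.8 × (19.6/9.1672)^(-1.7633) = 14.350 g.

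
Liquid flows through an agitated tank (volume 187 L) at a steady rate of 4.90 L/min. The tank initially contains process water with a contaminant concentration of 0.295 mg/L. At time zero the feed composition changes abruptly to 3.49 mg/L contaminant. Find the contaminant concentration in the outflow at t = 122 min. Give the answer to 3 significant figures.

3.36 mg/L

Mass balance on the solute (V constant): V dC/dt = Q(C_in − C).
Rewrite as dC/dt + C/τ = C_in/τ, τ = V/Q = 38.163 min.
Solution: C(t) = C_in + (C₀ − C_in) e^(−t/τ).
C(122) = 3.49 + (0.295 − 3.49)·e^(−122/38.163) = 3.49 + (-3.1950)·0.040893 = 3.3593 mg/L.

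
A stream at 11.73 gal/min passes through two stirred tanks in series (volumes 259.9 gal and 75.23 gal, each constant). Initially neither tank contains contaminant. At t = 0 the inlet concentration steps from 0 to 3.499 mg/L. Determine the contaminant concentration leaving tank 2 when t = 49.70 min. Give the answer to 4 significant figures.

2.977 mg/L

Each tank obeys Vᵢ dCᵢ/dt = Q(Cᵢ₋₁ − Cᵢ), so τᵢ = Vᵢ/Q.
τ₁ = 259.9/11.73 = 22.1569 min; τ₂ = 75.23/11.73 = 6.41347 min.
Tank 1: C₁ = C_in(1 − e^(−t/τ₁)). Tank 2 (τ₁ ≠ τ₂): C₂ = C_in[1 − (τ₁ e^(−t/τ₁) − τ₂ e^(−t/τ₂))/(τ₁ − τ₂)].
At t = 49.70: e^(−t/τ₁) = 0.106129, e^(−t/τ₂) = 0.000431038.
C₂ = 3.499·[1 − (22.1569·0.106129 − 6.41347·0.000431038)/(15.7434)] = 3.499·0.850812 = 2.97699 mg/L.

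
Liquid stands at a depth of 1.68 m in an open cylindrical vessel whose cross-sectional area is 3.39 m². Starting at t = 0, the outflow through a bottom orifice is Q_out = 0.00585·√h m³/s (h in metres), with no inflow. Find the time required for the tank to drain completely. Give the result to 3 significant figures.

A dh/dt = −Q_out = −0.00585 √h.
Separate and integrate: 2(√h − √h₀) = −(0.00585/A) t.
Set h = 0: 2√h₀ = (0.00585/A) t_empty ⇒ t_empty = 2A√h₀/0.00585.
t_empty = 2·3.39·√1.68/0.00585 = 6.7800·1.2961/0.00585 = 1502.2 s.

1500 s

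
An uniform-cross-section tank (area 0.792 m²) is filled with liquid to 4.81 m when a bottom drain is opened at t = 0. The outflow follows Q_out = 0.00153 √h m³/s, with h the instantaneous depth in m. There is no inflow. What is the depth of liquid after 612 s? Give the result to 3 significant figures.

With no inflow, A dh/dt = −0.00153 √h.
∫ h^(−1/2) dh = −(0.00153/A) ∫ dt, giving 2√h = 2√h₀ − (0.00153/A) t.
√h = √4.81 − 0.00153·612/(2·0.792) = 2.1932 − 0.59114 = 1.6020.
h = 1.6020² = 2.5665 m.

2.57 m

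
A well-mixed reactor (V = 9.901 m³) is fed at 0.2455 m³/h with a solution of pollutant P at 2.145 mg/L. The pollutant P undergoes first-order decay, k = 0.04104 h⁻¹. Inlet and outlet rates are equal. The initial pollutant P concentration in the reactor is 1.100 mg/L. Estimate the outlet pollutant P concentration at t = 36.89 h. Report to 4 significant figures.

V dC/dt = Q(C_in − C) − k V C.
dC/dt = (Q/V) C_in − (Q/V + k) C; effective rate a = Q/V + k = 0.0247955 + 0.04104 = 0.0658355 h⁻¹.
C_ss = Q C_in/(Q + kV) = 0.807867 mg/L; C(t) = C_ss + (C₀ − C_ss) e^(−a t).
C(36.89) = 0.807867 + (0.292133)·e^(−0.0658355·36.89) = 0.807867 + (0.292133)·0.0881539 = 0.833619 mg/L.

0.8336 mg/L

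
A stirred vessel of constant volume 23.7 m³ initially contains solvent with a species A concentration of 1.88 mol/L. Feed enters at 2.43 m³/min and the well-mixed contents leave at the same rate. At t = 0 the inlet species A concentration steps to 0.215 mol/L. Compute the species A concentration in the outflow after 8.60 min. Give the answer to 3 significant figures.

Transient balance on the dissolved component: V dC/dt = Q(C_in − C).
Time constant τ = V/Q = 23.7/2.43 = 9.7531 min.
Solution: C(t) = C_in + (C₀ − C_in) e^(−t/τ).
C(8.60) = 0.215 + (1.88 − 0.215)·e^(−8.60/9.7531) = 0.215 + (1.6650)·0.41405 = 0.90439 mol/L.

0.904 mol/L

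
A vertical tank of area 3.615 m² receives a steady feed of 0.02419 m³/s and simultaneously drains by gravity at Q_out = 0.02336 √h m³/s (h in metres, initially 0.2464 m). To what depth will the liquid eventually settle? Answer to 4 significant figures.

1.072 m

A dh/dt = Q_in − 0.02336 √h. Steady state requires inflow = outflow:
Q_in = 0.02336 √h_ss ⇒ √h_ss = 0.02419/0.02336 = 1.03553.
h_ss = 1.03553² = 1.07232 m. (Since h₀ = 0.2464 m < h_ss, the level will rise toward this value.)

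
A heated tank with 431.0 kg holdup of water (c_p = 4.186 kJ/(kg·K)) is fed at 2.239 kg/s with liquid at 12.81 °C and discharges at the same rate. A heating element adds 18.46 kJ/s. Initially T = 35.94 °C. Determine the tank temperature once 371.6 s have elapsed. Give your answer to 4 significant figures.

17.85 °C

First-law balance (no shaft work): M c_p dT/dt = ṁ c_p (T_in − T) + 18.46.
Rearrange: dT/dt = (T_ss − T)/τ with τ = M/ṁ = 192.497 s and T_ss = T_in + Q̇/(ṁ c_p) = 14.7796 °C.
This is linear first-order; T(t) = T_ss + (T₀ − T_ss) e^(−t/τ).
T(371.6) = 14.7796 + (21.1604)·e^(−371.6/192.497) = 14.7796 + (21.1604)·0.145087 = 17.8497 °C.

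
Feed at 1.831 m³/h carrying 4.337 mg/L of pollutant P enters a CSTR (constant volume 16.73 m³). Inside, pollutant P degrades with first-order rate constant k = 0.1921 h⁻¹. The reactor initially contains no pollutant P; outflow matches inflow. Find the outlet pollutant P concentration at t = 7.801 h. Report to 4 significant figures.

1.424 mg/L

Accumulation = in − out − consumed: V dC/dt = Q C_in − Q C − k V C.
This is linear with rate a = Q/V + k = 0.301544 h⁻¹.
C_ss = Q C_in/(Q + kV) = 1.57410 mg/L; C(t) = C_ss + (C₀ − C_ss) e^(−a t).
C(7.801) = 1.57410 + (-1.57410)·e^(−0.301544·7.801) = 1.57410 + (-1.57410)·0.0951457 = 1.42433 mg/L.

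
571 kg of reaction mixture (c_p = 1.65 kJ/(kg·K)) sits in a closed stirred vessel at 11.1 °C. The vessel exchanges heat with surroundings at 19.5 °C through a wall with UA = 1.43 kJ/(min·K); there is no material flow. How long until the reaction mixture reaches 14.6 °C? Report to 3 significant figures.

355 min

Unsteady energy balance on the tank contents: M c_p dT/dt = −UA(T − T_amb).
τ = M c_p/UA = 658.85 min; T_ss = T_amb = 19.500 °C.
T(t) = T_ss + (T₀ − T_ss)e^(−t/τ); set T = 14.6:
t = −τ ln[(T − T_ss)/(T₀ − T_ss)] = −658.85 · ln(0.58333) = 355.12 min.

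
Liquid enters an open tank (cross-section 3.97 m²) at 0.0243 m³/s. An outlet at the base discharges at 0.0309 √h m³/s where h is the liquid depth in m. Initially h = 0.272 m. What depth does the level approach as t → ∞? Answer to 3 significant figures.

0.618 m

A dh/dt = Q_in − 0.0309 √h. Steady state requires inflow = outflow:
Q_in = 0.0309 √h_ss ⇒ √h_ss = 0.0243/0.0309 = 0.78641.
h_ss = 0.78641² = 0.61844 m. (Since h₀ = 0.272 m < h_ss, the level will rise toward this value.)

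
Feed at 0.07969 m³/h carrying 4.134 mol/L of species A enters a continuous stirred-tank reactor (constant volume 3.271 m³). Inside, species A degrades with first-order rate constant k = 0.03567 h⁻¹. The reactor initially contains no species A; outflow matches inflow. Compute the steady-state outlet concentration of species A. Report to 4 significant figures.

V dC/dt = Q(C_in − C) − k V C.
At steady state: 0 = Q C_in − (Q + kV) C_ss, so C_ss = Q C_in/(Q + kV).
C_ss = 0.07969·4.134/(0.07969 + 0.03567·3.271) = 0.329438/0.196367 = 1.67767 mol/L.

1.678 mol/L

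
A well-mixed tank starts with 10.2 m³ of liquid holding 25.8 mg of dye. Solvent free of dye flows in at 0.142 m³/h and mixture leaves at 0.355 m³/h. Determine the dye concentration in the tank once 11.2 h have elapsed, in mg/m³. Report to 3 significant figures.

Let m(t) be the amount of dye. Volume: V(t) = V₀ + (Q_in − Q_out) t = 10.2 − 0.21300 t; V(11.2) = 7.8144 m³.
No dye enters, so dm/dt = −Q_out · (m/V).
dm/m = −Q_out dt/(V₀ − 0.21300 t); integrating gives ln(m/m₀) = −(Q_out/(Q_in−Q_out)) ln(V/V₀).
m = m₀ (V₀/V)^(Q_out/(Q_in−Q_out)) = 25.8 × (10.2/7.8144)^(-1.6667) = 16.549 mg.
C = m/V = 16.549/7.8144 = 2.1178 mg/m³.

2.12 mg/m³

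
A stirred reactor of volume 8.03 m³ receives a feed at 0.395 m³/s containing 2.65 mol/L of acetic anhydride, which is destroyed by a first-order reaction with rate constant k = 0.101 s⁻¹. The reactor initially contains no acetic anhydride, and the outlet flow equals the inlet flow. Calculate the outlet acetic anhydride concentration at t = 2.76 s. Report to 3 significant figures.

Species balance: V dC/dt = Q C_in − Q C − k V C.
dC/dt = (Q/V) C_in − (Q/V + k) C; effective rate a = Q/V + k = 0.049191 + 0.101 = 0.15019 s⁻¹.
C_ss = Q C_in/(Q + kV) = 0.86793 mol/L; C(t) = C_ss + (C₀ − C_ss) e^(−a t).
C(2.76) = 0.86793 + (-0.86793)·e^(−0.15019·2.76) = 0.86793 + (-0.86793)·0.66065 = 0.29453 mol/L.

0.295 mol/L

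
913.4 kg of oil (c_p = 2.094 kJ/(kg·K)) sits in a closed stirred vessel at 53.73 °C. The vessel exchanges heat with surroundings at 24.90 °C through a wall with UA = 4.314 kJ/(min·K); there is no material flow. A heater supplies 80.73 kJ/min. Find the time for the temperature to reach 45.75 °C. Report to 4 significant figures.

First-law balance (no shaft work): M c_p dT/dt = −UA(T − T_amb) + Q̇.
τ = M c_p/UA = 443.361 min; T_ss = T_amb + Q̇/UA = 24.90 + 80.73/4.314 = 43.6135 °C.
T(t) = T_ss + (T₀ − T_ss)e^(−t/τ); set T = 45.75:
t = −τ ln[(T − T_ss)/(T₀ − T_ss)] = −443.361 · ln(0.211190) = 689.424 min.

689.4 min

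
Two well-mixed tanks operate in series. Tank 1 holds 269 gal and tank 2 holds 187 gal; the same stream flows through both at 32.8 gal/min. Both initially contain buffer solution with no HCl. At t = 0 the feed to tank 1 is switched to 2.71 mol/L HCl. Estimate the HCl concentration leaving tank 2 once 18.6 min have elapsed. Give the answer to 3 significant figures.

Species balance on tank i: dCᵢ/dt = (Cᵢ₋₁ − Cᵢ)/τᵢ with τᵢ = Vᵢ/Q.
τ₁ = 269/32.8 = 8.2012 min; τ₂ = 187/32.8 = 5.7012 min.
Tank 1: C₁ = C_in(1 − e^(−t/τ₁)). Tank 2 (τ₁ ≠ τ₂): C₂ = C_in[1 − (τ₁ e^(−t/τ₁) − τ₂ e^(−t/τ₂))/(τ₁ − τ₂)].
At t = 18.6: e^(−t/τ₁) = 0.10352, e^(−t/τ₂) = 0.038294.
C₂ = 2.71·[1 − (8.2012·0.10352 − 5.7012·0.038294)/(2.5000)] = 2.71·0.74772 = 2.0263 mol/L.

2.03 mol/L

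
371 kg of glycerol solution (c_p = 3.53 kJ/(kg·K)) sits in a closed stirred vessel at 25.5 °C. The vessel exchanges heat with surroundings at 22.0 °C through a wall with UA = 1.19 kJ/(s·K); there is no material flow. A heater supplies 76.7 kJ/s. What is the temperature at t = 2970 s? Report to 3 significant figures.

82.4 °C

First-law balance (no shaft work): M c_p dT/dt = −UA(T − T_amb) + Q̇.
dT/dt = (T_ss − T)/τ with T_ss = T_amb + Q̇/UA = 22.0 + 76.7/1.19 = 86.454 °C, τ = M c_p/UA = 371·3.53/1.19 = 1100.5 s.
Integrating: T(t) = T_ss + (T₀ − T_ss) e^(−t/τ).
T(2970) = 86.454 + (-60.954)·0.067293 = 82.352 °C.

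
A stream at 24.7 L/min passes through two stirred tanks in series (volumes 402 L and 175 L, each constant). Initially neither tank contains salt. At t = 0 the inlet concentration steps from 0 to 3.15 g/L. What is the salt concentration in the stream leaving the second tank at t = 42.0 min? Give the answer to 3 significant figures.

Time constants: τᵢ = Vᵢ/Q for each well-mixed tank.
τ₁ = 402/24.7 = 16.275 min; τ₂ = 175/24.7 = 7.0850 min.
Tank 1: C₁ = C_in(1 − e^(−t/τ₁)). Tank 2 (τ₁ ≠ τ₂): C₂ = C_in[1 − (τ₁ e^(−t/τ₁) − τ₂ e^(−t/τ₂))/(τ₁ − τ₂)].
At t = 42.0: e^(−t/τ₁) = 0.075729, e^(−t/τ₂) = 0.0026638.
C₂ = 3.15·[1 − (16.275·0.075729 − 7.0850·0.0026638)/(9.1903)] = 3.15·0.86794 = 2.7340 g/L.

2.73 g/L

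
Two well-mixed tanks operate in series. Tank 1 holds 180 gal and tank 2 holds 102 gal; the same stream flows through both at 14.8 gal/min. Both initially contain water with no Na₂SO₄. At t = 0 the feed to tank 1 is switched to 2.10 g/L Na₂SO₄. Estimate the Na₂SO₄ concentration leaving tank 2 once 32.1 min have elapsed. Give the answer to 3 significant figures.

1.78 g/L

Time constants: τᵢ = Vᵢ/Q for each well-mixed tank.
τ₁ = 180/14.8 = 12.162 min; τ₂ = 102/14.8 = 6.8919 min.
Tank 1: C₁ = C_in(1 − e^(−t/τ₁)). Tank 2 (τ₁ ≠ τ₂): C₂ = C_in[1 − (τ₁ e^(−t/τ₁) − τ₂ e^(−t/τ₂))/(τ₁ − τ₂)].
At t = 32.1: e^(−t/τ₁) = 0.071409, e^(−t/τ₂) = 0.0094888.
C₂ = 2.10·[1 − (12.162·0.071409 − 6.8919·0.0094888)/(5.2703)] = 2.10·0.84762 = 1.7800 g/L.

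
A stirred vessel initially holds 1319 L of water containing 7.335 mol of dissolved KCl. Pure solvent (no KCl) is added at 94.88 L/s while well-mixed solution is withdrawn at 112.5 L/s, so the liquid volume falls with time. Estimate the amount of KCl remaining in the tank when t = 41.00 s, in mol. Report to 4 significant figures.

Total volume: dV/dt = Q_in − Q_out = -17.6200 L/s, so V(t) = 1319 − 17.6200 t and V(41.00) = 596.580 L.
Solute balance: dm/dt = 0 − Q_out C = −Q_out m/V(t).
Separate: dm/m = −Q_out dt/V(t) ⇒ ln(m/m₀) = −(Q_out/(Q_in−Q_out)) ln(V/V₀).
m = m₀ (V₀/V)^(Q_out/(Q_in−Q_out)) = 7.335 × (1319/596.580)^(-6.38479) = 0.0462758 mol.

0.04628 mol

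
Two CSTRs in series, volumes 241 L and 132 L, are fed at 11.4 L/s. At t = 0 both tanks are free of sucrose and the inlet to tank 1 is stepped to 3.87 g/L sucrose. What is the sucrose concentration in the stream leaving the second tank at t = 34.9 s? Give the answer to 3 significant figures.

2.46 g/L

Each tank obeys Vᵢ dCᵢ/dt = Q(Cᵢ₋₁ − Cᵢ), so τᵢ = Vᵢ/Q.
τ₁ = 241/11.4 = 21.140 s; τ₂ = 132/11.4 = 11.579 s.
Tank 1: C₁ = C_in(1 − e^(−t/τ₁)). Tank 2 (τ₁ ≠ τ₂): C₂ = C_in[1 − (τ₁ e^(−t/τ₁) − τ₂ e^(−t/τ₂))/(τ₁ − τ₂)].
At t = 34.9: e^(−t/τ₁) = 0.19188, e^(−t/τ₂) = 0.049090.
C₂ = 3.87·[1 − (21.140·0.19188 − 11.579·0.049090)/(9.5614)] = 3.87·0.63519 = 2.4582 g/L.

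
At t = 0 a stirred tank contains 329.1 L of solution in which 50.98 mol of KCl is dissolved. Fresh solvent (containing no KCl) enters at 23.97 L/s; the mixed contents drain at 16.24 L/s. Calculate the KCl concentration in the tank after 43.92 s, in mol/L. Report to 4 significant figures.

0.01720 mol/L

Let m(t) be the amount of KCl. Volume: V(t) = V₀ + (Q_in − Q_out) t = 329.1 + 7.73000 t; V(43.92) = 668.602 L.
Species balance (pure solvent in): dm/dt = −Q_out · m/V(t).
Separate: dm/m = −Q_out dt/V(t) ⇒ ln(m/m₀) = −(Q_out/(Q_in−Q_out)) ln(V/V₀).
m = m₀ (V₀/V)^(Q_out/(Q_in−Q_out)) = 50.98 × (329.1/668.602)^(2.10091) = 11.4989 mol.
C = m/V = 11.4989/668.602 = 0.0171985 mol/L.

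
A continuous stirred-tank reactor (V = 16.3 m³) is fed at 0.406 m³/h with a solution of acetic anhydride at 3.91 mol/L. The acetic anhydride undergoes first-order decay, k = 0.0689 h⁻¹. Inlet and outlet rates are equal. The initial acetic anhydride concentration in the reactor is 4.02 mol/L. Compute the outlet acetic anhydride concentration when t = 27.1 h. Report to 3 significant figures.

1.27 mol/L

Accumulation = in − out − consumed: V dC/dt = Q C_in − Q C − k V C.
dC/dt = (Q/V) C_in − (Q/V + k) C; effective rate a = Q/V + k = 0.024908 + 0.0689 = 0.093808 h⁻¹.
C_ss = Q C_in/(Q + kV) = 1.0382 mol/L; C(t) = C_ss + (C₀ − C_ss) e^(−a t).
C(27.1) = 1.0382 + (2.9818)·e^(−0.093808·27.1) = 1.0382 + (2.9818)·0.078693 = 1.2728 mol/L.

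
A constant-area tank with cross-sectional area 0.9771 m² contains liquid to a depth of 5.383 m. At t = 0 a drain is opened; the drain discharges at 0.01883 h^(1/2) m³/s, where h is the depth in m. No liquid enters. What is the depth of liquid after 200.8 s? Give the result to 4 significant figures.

A dh/dt = −Q_out = −0.01883 √h.
Separate and integrate: 2(√h − √h₀) = −(0.01883/A) t.
√h = √5.383 − 0.01883·200.8/(2·0.9771) = 2.32013 − 1.93484 = 0.385289.
h = 0.385289² = 0.148448 m.

0.1484 m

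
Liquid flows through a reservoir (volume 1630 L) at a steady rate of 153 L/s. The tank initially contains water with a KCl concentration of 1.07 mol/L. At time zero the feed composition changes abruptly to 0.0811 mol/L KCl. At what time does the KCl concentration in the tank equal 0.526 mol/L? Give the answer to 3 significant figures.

8.51 s

Species balance: V dC/dt = Q(C_in − C) ⇒ τ = V/Q = 10.654 s.
C(t) = C_in + (C₀ − C_in) e^(−t/τ). Set C = 0.526 and solve for t:
e^(−t/τ) = (C − C_in)/(C₀ − C_in) = (0.526 − 0.0811)/(1.07 − 0.0811) = 0.44989
t = −τ ln(…) = 10.654 × 0.79874 = 8.5095 s.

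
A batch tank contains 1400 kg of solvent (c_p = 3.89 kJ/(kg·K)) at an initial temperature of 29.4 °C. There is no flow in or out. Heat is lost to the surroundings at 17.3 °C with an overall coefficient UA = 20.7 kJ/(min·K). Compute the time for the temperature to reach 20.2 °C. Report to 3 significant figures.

376 min

Lumped-capacitance energy balance: M c_p dT/dt = UA(T_amb − T).
τ = M c_p/UA = 263.09 min; T_ss = T_amb = 17.300 °C.
T(t) = T_ss + (T₀ − T_ss)e^(−t/τ); set T = 20.2:
t = −τ ln[(T − T_ss)/(T₀ − T_ss)] = −263.09 · ln(0.23967) = 375.83 min.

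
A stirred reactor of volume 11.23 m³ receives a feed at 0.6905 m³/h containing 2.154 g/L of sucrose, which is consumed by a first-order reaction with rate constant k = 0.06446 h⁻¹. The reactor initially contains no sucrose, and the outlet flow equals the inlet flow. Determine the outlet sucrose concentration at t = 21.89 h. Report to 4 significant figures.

0.9848 g/L

Species balance: V dC/dt = Q C_in − Q C − k V C.
This is linear with rate a = Q/V + k = 0.125947 h⁻¹.
C_ss = Q C_in/(Q + kV) = 1.05158 g/L; C(t) = C_ss + (C₀ − C_ss) e^(−a t).
C(21.89) = 1.05158 + (-1.05158)·e^(−0.125947·21.89) = 1.05158 + (-1.05158)·0.0634831 = 0.984821 g/L.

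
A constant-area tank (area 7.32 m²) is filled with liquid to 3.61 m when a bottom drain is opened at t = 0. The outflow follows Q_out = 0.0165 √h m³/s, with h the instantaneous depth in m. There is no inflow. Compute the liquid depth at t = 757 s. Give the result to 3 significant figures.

A dh/dt = −Q_out = −0.0165 √h.
∫ h^(−1/2) dh = −(0.0165/A) ∫ dt, giving 2√h = 2√h₀ − (0.0165/A) t.
√h = √3.61 − 0.0165·757/(2·7.32) = 1.9000 − 0.85318 = 1.0468.
h = 1.0468² = 1.0958 m.

1.10 m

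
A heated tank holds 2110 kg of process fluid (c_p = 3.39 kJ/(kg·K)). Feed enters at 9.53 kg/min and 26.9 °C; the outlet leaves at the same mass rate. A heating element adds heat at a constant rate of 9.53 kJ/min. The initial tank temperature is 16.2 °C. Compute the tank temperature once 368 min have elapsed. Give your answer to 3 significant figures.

25.1 °C

M c_p dT/dt = ṁ c_p (T_in − T) + Q̇.
τ = M/ṁ = 221.41 min; T_ss = T_in + Q̇/(ṁ c_p) = 26.9 + 9.53/(9.53·3.39) = 27.195 °C.
Solution: T(t) = T_ss + (T₀ − T_ss) e^(−t/τ).
T(368) = 27.195 + (-10.995)·e^(−368/221.41) = 27.195 + (-10.995)·0.18974 = 25.109 °C.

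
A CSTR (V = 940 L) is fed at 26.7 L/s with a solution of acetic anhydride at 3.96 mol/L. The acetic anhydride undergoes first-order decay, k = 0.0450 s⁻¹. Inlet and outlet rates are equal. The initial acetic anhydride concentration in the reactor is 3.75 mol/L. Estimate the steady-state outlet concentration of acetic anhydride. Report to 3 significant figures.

1.53 mol/L

V dC/dt = Q(C_in − C) − k V C.
At steady state: 0 = Q C_in − (Q + kV) C_ss, so C_ss = Q C_in/(Q + kV).
C_ss = 26.7·3.96/(26.7 + 0.0450·940) = 105.73/69.000 = 1.5323 mol/L.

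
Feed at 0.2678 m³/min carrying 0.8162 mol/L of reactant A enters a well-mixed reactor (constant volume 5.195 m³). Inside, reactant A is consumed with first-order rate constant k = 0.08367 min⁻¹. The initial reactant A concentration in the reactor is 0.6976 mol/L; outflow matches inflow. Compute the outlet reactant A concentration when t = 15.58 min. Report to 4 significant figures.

Accumulation = in − out − consumed: V dC/dt = Q C_in − Q C − k V C.
dC/dt = (Q/V) C_in − (Q/V + k) C; effective rate a = Q/V + k = 0.0515496 + 0.08367 = 0.135220 min⁻¹.
C_ss = Q C_in/(Q + kV) = 0.311159 mol/L; C(t) = C_ss + (C₀ − C_ss) e^(−a t).
C(15.58) = 0.311159 + (0.386441)·e^(−0.135220·15.58) = 0.311159 + (0.386441)·0.121636 = 0.358164 mol/L.

0.3582 mol/L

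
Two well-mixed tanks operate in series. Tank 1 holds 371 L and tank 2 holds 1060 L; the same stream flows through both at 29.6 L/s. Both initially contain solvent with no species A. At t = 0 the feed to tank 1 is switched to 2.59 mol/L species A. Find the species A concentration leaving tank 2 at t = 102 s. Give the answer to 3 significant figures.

Species balance on tank i: dCᵢ/dt = (Cᵢ₋₁ − Cᵢ)/τᵢ with τᵢ = Vᵢ/Q.
τ₁ = 371/29.6 = 12.534 s; τ₂ = 1060/29.6 = 35.811 s.
Solving the cascade with C₁(0)=C₂(0)=0 gives C₂(t) = C_in[1 − (τ₁ e^(−t/τ₁) − τ₂ e^(−t/τ₂))/(τ₁ − τ₂)].
At t = 102: e^(−t/τ₁) = 0.00029222, e^(−t/τ₂) = 0.057943.
C₂ = 2.59·[1 − (12.534·0.00029222 − 35.811·0.057943)/(-23.277)] = 2.59·0.91101 = 2.3595 mol/L.

2.36 mol/L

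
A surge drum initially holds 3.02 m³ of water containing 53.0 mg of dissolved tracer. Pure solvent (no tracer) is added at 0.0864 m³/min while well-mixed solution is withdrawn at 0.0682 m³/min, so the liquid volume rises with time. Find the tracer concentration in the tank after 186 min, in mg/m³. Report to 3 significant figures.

0.495 mg/m³

Let m(t) be the amount of tracer. Volume: V(t) = V₀ + (Q_in − Q_out) t = 3.02 + 0.018200 t; V(186) = 6.4052 m³.
Solute balance: dm/dt = 0 − Q_out C = −Q_out m/V(t).
dm/m = −Q_out dt/(V₀ + 0.018200 t); integrating gives ln(m/m₀) = −(Q_out/(Q_in−Q_out)) ln(V/V₀).
m = m₀ (V₀/V)^(Q_out/(Q_in−Q_out)) = 53.0 × (3.02/6.4052)^(3.7473) = 3.1674 mg.
C = m/V = 3.1674/6.4052 = 0.49450 mg/m³.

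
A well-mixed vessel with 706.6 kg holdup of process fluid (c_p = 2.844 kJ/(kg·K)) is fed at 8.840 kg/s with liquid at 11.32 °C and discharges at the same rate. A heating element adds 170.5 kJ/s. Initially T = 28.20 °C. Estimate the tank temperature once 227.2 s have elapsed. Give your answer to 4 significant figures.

18.69 °C

M c_p dT/dt = ṁ c_p (T_in − T) + Q̇.
τ = M/ṁ = 79.9321 s; T_ss = T_in + Q̇/(ṁ c_p) = 11.32 + 170.5/(8.840·2.844) = 18.1018 °C.
T approaches T_ss exponentially: T(t) = T_ss + (T₀ − T_ss) e^(−t/τ).
T(227.2) = 18.1018 + (10.0982)·e^(−227.2/79.9321) = 18.1018 + (10.0982)·0.0582849 = 18.6903 °C.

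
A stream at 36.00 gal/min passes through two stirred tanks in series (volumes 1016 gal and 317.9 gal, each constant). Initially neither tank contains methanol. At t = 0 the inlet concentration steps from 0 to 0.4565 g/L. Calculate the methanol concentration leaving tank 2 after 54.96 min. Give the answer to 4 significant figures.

Each tank obeys Vᵢ dCᵢ/dt = Q(Cᵢ₋₁ − Cᵢ), so τᵢ = Vᵢ/Q.
τ₁ = 1016/36.00 = 28.2222 min; τ₂ = 317.9/36.00 = 8.83056 min.
Solving the cascade with C₁(0)=C₂(0)=0 gives C₂(t) = C_in[1 − (τ₁ e^(−t/τ₁) − τ₂ e^(−t/τ₂))/(τ₁ − τ₂)].
At t = 54.96: e^(−t/τ₁) = 0.142644, e^(−t/τ₂) = 0.00198161.
C₂ = 0.4565·[1 − (28.2222·0.142644 − 8.83056·0.00198161)/(19.3917)] = 0.4565·0.793301 = 0.362142 g/L.

0.3621 g/L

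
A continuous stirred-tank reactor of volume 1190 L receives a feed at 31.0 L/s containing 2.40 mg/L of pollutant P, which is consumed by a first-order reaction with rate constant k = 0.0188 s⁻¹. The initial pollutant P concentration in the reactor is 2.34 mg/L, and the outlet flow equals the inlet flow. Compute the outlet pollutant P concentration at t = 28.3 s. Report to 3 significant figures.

Species balance: V dC/dt = Q C_in − Q C − k V C.
dC/dt = (Q/V) C_in − (Q/V + k) C; effective rate a = Q/V + k = 0.026050 + 0.0188 = 0.044850 s⁻¹.
C_ss = Q C_in/(Q + kV) = 1.3940 mg/L; C(t) = C_ss + (C₀ − C_ss) e^(−a t).
C(28.3) = 1.3940 + (0.94601)·e^(−0.044850·28.3) = 1.3940 + (0.94601)·0.28104 = 1.6599 mg/L.

1.66 mg/L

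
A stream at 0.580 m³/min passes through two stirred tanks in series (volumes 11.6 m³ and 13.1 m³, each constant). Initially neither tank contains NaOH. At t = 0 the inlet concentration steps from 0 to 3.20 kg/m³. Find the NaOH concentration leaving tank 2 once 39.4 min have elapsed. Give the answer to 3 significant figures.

1.77 kg/m³

Time constants: τᵢ = Vᵢ/Q for each well-mixed tank.
τ₁ = 11.6/0.580 = 20.000 min; τ₂ = 13.1/0.580 = 22.586 min.
Solving the cascade with C₁(0)=C₂(0)=0 gives C₂(t) = C_in[1 − (τ₁ e^(−t/τ₁) − τ₂ e^(−t/τ₂))/(τ₁ − τ₂)].
At t = 39.4: e^(−t/τ₁) = 0.13946, e^(−t/τ₂) = 0.17475.
C₂ = 3.20·[1 − (20.000·0.13946 − 22.586·0.17475)/(-2.5862)] = 3.20·0.55236 = 1.7676 kg/m³.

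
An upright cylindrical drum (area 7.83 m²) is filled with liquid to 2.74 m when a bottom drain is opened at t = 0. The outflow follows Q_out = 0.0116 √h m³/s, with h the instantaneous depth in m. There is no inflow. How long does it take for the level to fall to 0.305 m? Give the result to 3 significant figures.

1490 s

With no inflow, A dh/dt = −0.0116 √h.
∫ h^(−1/2) dh = −(0.0116/A) ∫ dt, giving 2√h = 2√h₀ − (0.0116/A) t.
t = 2A(√h₀ − √h)/0.0116 = 2·7.83·(√2.74 − √0.305)/0.0116
  = 15.660 × (1.6553 − 0.55227) / 0.0116 = 1489.1 s.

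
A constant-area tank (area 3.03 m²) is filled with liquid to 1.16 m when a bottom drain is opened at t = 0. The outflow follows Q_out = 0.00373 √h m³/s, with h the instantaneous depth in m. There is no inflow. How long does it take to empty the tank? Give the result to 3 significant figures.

Accumulation of liquid (constant cross-section A): A dh/dt = −0.00373 √h.
∫ h^(−1/2) dh = −(0.00373/A) ∫ dt, giving 2√h = 2√h₀ − (0.00373/A) t.
Tank is empty when √h = 0: t_empty = 2A√h₀/0.00373.
t_empty = 2·3.03·√1.16/0.00373 = 6.0600·1.0770/0.00373 = 1749.8 s.

1750 s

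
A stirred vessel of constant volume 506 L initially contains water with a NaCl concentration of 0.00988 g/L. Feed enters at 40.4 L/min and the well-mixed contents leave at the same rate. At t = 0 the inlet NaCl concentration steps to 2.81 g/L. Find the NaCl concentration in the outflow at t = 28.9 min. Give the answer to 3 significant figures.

Accumulation = in − out for the solute gives V dC/dt = Q(C_in − C).
Time constant τ = V/Q = 506/40.4 = 12.525 min.
This is linear first-order; C(t) = C_in + (C₀ − C_in) e^(−t/τ).
C(28.9) = 2.81 + (0.00988 − 2.81)·e^(−28.9/12.525) = 2.81 + (-2.8001)·0.099517 = 2.5313 g/L.

2.53 g/L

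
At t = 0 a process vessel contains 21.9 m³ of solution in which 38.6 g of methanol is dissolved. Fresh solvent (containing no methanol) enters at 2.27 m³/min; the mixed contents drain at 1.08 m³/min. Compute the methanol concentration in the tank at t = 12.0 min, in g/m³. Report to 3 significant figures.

0.676 g/m³

Total volume: dV/dt = Q_in − Q_out = 1.1900 m³/min, so V(t) = 21.9 + 1.1900 t and V(12.0) = 36.180 m³.
Species balance (pure solvent in): dm/dt = −Q_out · m/V(t).
dm/m = −Q_out dt/(V₀ + 1.1900 t); integrating gives ln(m/m₀) = −(Q_out/(Q_in−Q_out)) ln(V/V₀).
m = m₀ (V₀/V)^(Q_out/(Q_in−Q_out)) = 38.6 × (21.9/36.180)^(0.90756) = 24.475 g.
C = m/V = 24.475/36.180 = 0.67647 g/m³.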